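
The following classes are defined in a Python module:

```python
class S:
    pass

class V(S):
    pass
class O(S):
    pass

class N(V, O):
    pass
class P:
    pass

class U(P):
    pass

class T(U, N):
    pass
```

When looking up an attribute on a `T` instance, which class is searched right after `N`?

L[T] = T + merge(L[U], L[N], [U N])
  take U:  [U P object] + [N V O S object] + [U N]
  take P:  [P object] + [N V O S object] + [N]
  take N:  [object] + [N V O S object] + [N]
  take V:  [object] + [V O S object]
  take O:  [object] + [O S object]
  take S:  [object] + [S object]
  take object:  [object] + [object]
MRO: T U P N V O S object
N is at position 3; next is V.

V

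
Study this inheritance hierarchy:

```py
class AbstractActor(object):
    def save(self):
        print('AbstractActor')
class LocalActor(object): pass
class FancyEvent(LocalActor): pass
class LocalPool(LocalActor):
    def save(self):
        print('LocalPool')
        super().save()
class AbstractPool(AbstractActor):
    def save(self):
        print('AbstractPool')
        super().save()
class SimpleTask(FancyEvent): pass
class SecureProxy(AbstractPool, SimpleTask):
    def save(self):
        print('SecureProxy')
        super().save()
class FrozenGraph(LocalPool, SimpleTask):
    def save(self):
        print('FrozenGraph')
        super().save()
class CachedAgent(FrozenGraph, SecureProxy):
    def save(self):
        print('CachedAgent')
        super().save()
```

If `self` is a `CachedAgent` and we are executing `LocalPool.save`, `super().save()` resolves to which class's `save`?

SecureProxy

L[CachedAgent] = CachedAgent + merge(L[FrozenGraph], L[SecureProxy], [FrozenGraph SecureProxy])
  take FrozenGraph:  [FrozenGraph LocalPool SimpleTask FancyEvent LocalActor object] + [SecureProxy AbstractPool AbstractActor SimpleTask FancyEvent LocalActor object] + [FrozenGraph SecureProxy]
  take LocalPool:  [LocalPool SimpleTask FancyEvent LocalActor object] + [SecureProxy AbstractPool AbstractActor SimpleTask FancyEvent LocalActor object] + [SecureProxy]
  take SecureProxy:  [SimpleTask FancyEvent LocalActor object] + [SecureProxy AbstractPool AbstractActor SimpleTask FancyEvent LocalActor object] + [SecureProxy]
  take AbstractPool:  [SimpleTask FancyEvent LocalActor object] + [AbstractPool AbstractActor SimpleTask FancyEvent LocalActor object]
  take AbstractActor:  [SimpleTask FancyEvent LocalActor object] + [AbstractActor SimpleTask FancyEvent LocalActor object]
  take SimpleTask:  [SimpleTask FancyEvent LocalActor object] + [SimpleTask FancyEvent LocalActor object]
  take FancyEvent:  [FancyEvent LocalActor object] + [FancyEvent LocalActor object]
  take LocalActor:  [LocalActor object] + [LocalActor object]
  take object:  [object] + [object]
MRO: CachedAgent FrozenGraph LocalPool SecureProxy AbstractPool AbstractActor SimpleTask FancyEvent LocalActor object
super() in LocalPool.save on a CachedAgent instance goes to the class after LocalPool in CachedAgent's MRO: SecureProxy.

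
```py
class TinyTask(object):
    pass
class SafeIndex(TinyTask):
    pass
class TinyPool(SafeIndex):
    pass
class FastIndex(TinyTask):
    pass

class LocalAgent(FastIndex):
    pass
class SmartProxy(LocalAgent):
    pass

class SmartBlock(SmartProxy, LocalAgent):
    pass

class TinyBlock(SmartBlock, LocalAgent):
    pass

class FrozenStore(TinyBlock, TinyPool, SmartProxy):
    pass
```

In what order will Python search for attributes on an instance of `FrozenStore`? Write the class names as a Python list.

L[FrozenStore] = FrozenStore + merge(L[TinyBlock], L[TinyPool], L[SmartProxy], [TinyBlock TinyPool SmartProxy])
  take TinyBlock:  [TinyBlock SmartBlock SmartProxy LocalAgent FastIndex TinyTask object] + [TinyPool SafeIndex TinyTask object] + [SmartProxy LocalAgent FastIndex TinyTask object] + [TinyBlock TinyPool SmartProxy]
  take SmartBlock:  [SmartBlock SmartProxy LocalAgent FastIndex TinyTask object] + [TinyPool SafeIndex TinyTask object] + [SmartProxy LocalAgent FastIndex TinyTask object] + [TinyPool SmartProxy]
  take TinyPool:  [SmartProxy LocalAgent FastIndex TinyTask object] + [TinyPool SafeIndex TinyTask object] + [SmartProxy LocalAgent FastIndex TinyTask object] + [TinyPool SmartProxy]
  take SmartProxy:  [SmartProxy LocalAgent FastIndex TinyTask object] + [SafeIndex TinyTask object] + [SmartProxy LocalAgent FastIndex TinyTask object] + [SmartProxy]
  take LocalAgent:  [LocalAgent FastIndex TinyTask object] + [SafeIndex TinyTask object] + [LocalAgent FastIndex TinyTask object]
  take FastIndex:  [FastIndex TinyTask object] + [SafeIndex TinyTask object] + [FastIndex TinyTask object]
  take SafeIndex:  [TinyTask object] + [SafeIndex TinyTask object] + [TinyTask object]
  take TinyTask:  [TinyTask object] + [TinyTask object] + [TinyTask object]
  take object:  [object] + [object] + [object]

[FrozenStore, TinyBlock, SmartBlock, TinyPool, SmartProxy, LocalAgent, FastIndex, SafeIndex, TinyTask, object]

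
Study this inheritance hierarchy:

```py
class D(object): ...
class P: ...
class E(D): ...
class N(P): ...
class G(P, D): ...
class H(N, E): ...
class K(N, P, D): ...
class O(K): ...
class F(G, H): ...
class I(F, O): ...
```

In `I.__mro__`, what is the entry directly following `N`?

L[I] = I + merge(L[F], L[O], [F O])
  take F:  [F G H N P E D object] + [O K N P D object] + [F O]
  take G:  [G H N P E D object] + [O K N P D object] + [O]
  take H:  [H N P E D object] + [O K N P D object] + [O]
  take O:  [N P E D object] + [O K N P D object] + [O]
  take K:  [N P E D object] + [K N P D object]
  take N:  [N P E D object] + [N P D object]
  take P:  [P E D object] + [P D object]
  take E:  [E D object] + [D object]
  take D:  [D object] + [D object]
  take object:  [object] + [object]
MRO: I F G H O K N P E D object
N is at position 6; next is P.

P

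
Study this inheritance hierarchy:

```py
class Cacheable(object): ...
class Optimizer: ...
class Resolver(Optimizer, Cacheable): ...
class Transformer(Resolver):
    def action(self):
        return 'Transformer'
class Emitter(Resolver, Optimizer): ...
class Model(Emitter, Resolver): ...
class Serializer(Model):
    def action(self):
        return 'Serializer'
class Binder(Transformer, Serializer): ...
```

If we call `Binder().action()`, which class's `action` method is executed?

Transformer

L[Binder] = Binder + merge(L[Transformer], L[Serializer], [Transformer Serializer])
  take Transformer:  [Transformer Resolver Optimizer Cacheable object] + [Serializer Model Emitter Resolver Optimizer Cacheable object] + [Transformer Serializer]
  take Serializer:  [Resolver Optimizer Cacheable object] + [Serializer Model Emitter Resolver Optimizer Cacheable object] + [Serializer]
  take Model:  [Resolver Optimizer Cacheable object] + [Model Emitter Resolver Optimizer Cacheable object]
  take Emitter:  [Resolver Optimizer Cacheable object] + [Emitter Resolver Optimizer Cacheable object]
  take Resolver:  [Resolver Optimizer Cacheable object] + [Resolver Optimizer Cacheable object]
  take Optimizer:  [Optimizer Cacheable object] + [Optimizer Cacheable object]
  take Cacheable:  [Cacheable object] + [Cacheable object]
  take object:  [object] + [object]
MRO: Binder Transformer Serializer Model Emitter Resolver Optimizer Cacheable object
action is defined in: Serializer, Transformer. First along the MRO is Transformer.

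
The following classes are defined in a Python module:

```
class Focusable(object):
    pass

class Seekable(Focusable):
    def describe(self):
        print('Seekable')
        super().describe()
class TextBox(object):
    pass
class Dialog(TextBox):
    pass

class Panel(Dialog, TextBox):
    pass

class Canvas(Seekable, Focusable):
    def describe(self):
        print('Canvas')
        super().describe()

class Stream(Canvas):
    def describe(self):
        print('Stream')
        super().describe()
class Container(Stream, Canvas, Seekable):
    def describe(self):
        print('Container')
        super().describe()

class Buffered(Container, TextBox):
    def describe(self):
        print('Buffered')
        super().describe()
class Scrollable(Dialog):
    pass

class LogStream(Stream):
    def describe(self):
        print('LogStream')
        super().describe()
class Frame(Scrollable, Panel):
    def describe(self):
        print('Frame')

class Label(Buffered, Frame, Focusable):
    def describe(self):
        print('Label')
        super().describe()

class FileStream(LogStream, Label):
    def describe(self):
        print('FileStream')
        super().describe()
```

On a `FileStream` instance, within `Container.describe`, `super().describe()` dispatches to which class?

Stream

L[FileStream] = FileStream + merge(L[LogStream], L[Label], [LogStream Label])
  take LogStream:  [LogStream Stream Canvas Seekable Focusable object] + [Label Buffered Container Stream Canvas Seekable Frame Focusable Scrollable Panel Dialog TextBox object] + [LogStream Label]
  take Label:  [Stream Canvas Seekable Focusable object] + [Label Buffered Container Stream Canvas Seekable Frame Focusable Scrollable Panel Dialog TextBox object] + [Label]
  take Buffered:  [Stream Canvas Seekable Focusable object] + [Buffered Container Stream Canvas Seekable Frame Focusable Scrollable Panel Dialog TextBox object]
  take Container:  [Stream Canvas Seekable Focusable object] + [Container Stream Canvas Seekable Frame Focusable Scrollable Panel Dialog TextBox object]
  take Stream:  [Stream Canvas Seekable Focusable object] + [Stream Canvas Seekable Frame Focusable Scrollable Panel Dialog TextBox object]
  take Canvas:  [Canvas Seekable Focusable object] + [Canvas Seekable Frame Focusable Scrollable Panel Dialog TextBox object]
  take Seekable:  [Seekable Focusable object] + [Seekable Frame Focusable Scrollable Panel Dialog TextBox object]
  take Frame:  [Focusable object] + [Frame Focusable Scrollable Panel Dialog TextBox object]
  take Focusable:  [Focusable object] + [Focusable Scrollable Panel Dialog TextBox object]
  take Scrollable:  [object] + [Scrollable Panel Dialog TextBox object]
  take Panel:  [object] + [Panel Dialog TextBox object]
  take Dialog:  [object] + [Dialog TextBox object]
  take TextBox:  [object] + [TextBox object]
  take object:  [object] + [object]
MRO: FileStream LogStream Label Buffered Container Stream Canvas Seekable Frame Focusable Scrollable Panel Dialog TextBox object
super() in Container.describe on a FileStream instance goes to the class after Container in FileStream's MRO: Stream.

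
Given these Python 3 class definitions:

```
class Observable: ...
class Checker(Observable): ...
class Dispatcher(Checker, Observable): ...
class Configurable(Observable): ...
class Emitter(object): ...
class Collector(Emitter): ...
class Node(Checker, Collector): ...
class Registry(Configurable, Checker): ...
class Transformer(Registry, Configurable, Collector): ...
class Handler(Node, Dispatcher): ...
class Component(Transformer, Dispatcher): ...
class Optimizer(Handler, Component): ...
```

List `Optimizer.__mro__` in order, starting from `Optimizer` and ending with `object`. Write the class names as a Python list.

L[Optimizer] = Optimizer + merge(L[Handler], L[Component], [Handler Component])
  take Handler:  [Handler Node Dispatcher Checker Observable Collector Emitter object] + [Component Transformer Registry Configurable Dispatcher Checker Observable Collector Emitter object] + [Handler Component]
  take Node:  [Node Dispatcher Checker Observable Collector Emitter object] + [Component Transformer Registry Configurable Dispatcher Checker Observable Collector Emitter object] + [Component]
  take Component:  [Dispatcher Checker Observable Collector Emitter object] + [Component Transformer Registry Configurable Dispatcher Checker Observable Collector Emitter object] + [Component]
  take Transformer:  [Dispatcher Checker Observable Collector Emitter object] + [Transformer Registry Configurable Dispatcher Checker Observable Collector Emitter object]
  take Registry:  [Dispatcher Checker Observable Collector Emitter object] + [Registry Configurable Dispatcher Checker Observable Collector Emitter object]
  take Configurable:  [Dispatcher Checker Observable Collector Emitter object] + [Configurable Dispatcher Checker Observable Collector Emitter object]
  take Dispatcher:  [Dispatcher Checker Observable Collector Emitter object] + [Dispatcher Checker Observable Collector Emitter object]
  take Checker:  [Checker Observable Collector Emitter object] + [Checker Observable Collector Emitter object]
  take Observable:  [Observable Collector Emitter object] + [Observable Collector Emitter object]
  take Collector:  [Collector Emitter object] + [Collector Emitter object]
  take Emitter:  [Emitter object] + [Emitter object]
  take object:  [object] + [object]

[Optimizer, Handler, Node, Component, Transformer, Registry, Configurable, Dispatcher, Checker, Observable, Collector, Emitter, object]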